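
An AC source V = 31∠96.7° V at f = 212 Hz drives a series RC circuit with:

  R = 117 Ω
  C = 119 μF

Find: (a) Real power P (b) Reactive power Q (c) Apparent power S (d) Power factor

Step 1 — Angular frequency: ω = 2π·f = 2π·212 = 1332 rad/s.
Step 2 — Component impedances:
  R: Z = R = 117 Ω
  C: Z = 1/(jωC) = -j/(ω·C) = 0 - j6.309 Ω
Step 3 — Series combination: Z_total = R + C = 117 - j6.309 Ω = 117.2∠-3.1° Ω.
Step 4 — Source phasor: V = 31∠96.7° V = -3.617 + j30.79 V.
Step 5 — Current: I = V / Z = -0.04497 + j0.2607 A = 0.2646∠99.8° A.
Step 6 — Complex power: S = V·I* = 8.19 - j0.4416 VA.
Step 7 — Real power: P = Re(S) = 8.19 W.
Step 8 — Reactive power: Q = Im(S) = -0.4416 VAR.
Step 9 — Apparent power: |S| = 8.202 VA.
Step 10 — Power factor: PF = P/|S| = 0.9985 (leading).

(a) P = 8.19 W  (b) Q = -0.4416 VAR  (c) S = 8.202 VA  (d) PF = 0.9985 (leading)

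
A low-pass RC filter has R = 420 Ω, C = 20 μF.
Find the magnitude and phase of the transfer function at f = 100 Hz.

Step 1 — Angular frequency: ω = 2π·100 = 628.3 rad/s.
Step 2 — Transfer function: H(jω) = 1/(1 + jωRC).
Step 3 — Denominator: 1 + jωRC = 1 + j·628.3·420·2e-05 = 1 + j5.278.
Step 4 — H = 0.03465 - j0.1829.
Step 5 — Magnitude: |H| = 0.1862 (-14.6 dB); phase: φ = -79.3°.

|H| = 0.1862 (-14.6 dB), φ = -79.3°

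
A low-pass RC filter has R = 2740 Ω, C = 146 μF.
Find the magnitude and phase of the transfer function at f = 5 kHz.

Step 1 — Angular frequency: ω = 2π·5000 = 3.142e+04 rad/s.
Step 2 — Transfer function: H(jω) = 1/(1 + jωRC).
Step 3 — Denominator: 1 + jωRC = 1 + j·3.142e+04·2740·0.000146 = 1 + j1.257e+04.
Step 4 — H = 6.331e-09 - j7.957e-05.
Step 5 — Magnitude: |H| = 7.957e-05 (-82.0 dB); phase: φ = -90.0°.

|H| = 7.957e-05 (-82.0 dB), φ = -90.0°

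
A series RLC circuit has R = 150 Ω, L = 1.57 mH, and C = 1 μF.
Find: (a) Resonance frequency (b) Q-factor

Step 1 — Resonance condition Im(Z)=0 gives ω₀ = 1/√(LC).
Step 2 — ω₀ = 1/√(0.00157·1e-06) = 2.524e+04 rad/s.
Step 3 — f₀ = ω₀/(2π) = 4017 Hz.
Step 4 — Series Q: Q = ω₀L/R = 2.524e+04·0.00157/150 = 0.2642.

(a) f₀ = 4017 Hz  (b) Q = 0.2642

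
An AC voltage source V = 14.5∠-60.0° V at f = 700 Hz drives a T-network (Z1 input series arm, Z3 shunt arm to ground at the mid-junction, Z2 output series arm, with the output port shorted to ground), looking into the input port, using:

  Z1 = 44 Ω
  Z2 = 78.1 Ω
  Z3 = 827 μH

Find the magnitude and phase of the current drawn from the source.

Step 1 — Angular frequency: ω = 2π·f = 2π·700 = 4398 rad/s.
Step 2 — Component impedances:
  Z1: Z = R = 44 Ω
  Z2: Z = R = 78.1 Ω
  Z3: Z = jωL = j·4398·0.000827 = 0 + j3.637 Ω
Step 3 — With the output port shorted to ground, the output series arm Z2 runs from the junction to ground; the shunt arm Z3 also runs from the junction to ground. They appear in parallel: Z3 || Z2 = 0.169 + j3.629 Ω.
Step 4 — Series with input arm Z1: Z_in = Z1 + (Z3 || Z2) = 44.17 + j3.629 Ω = 44.32∠4.7° Ω.
Step 5 — Source phasor: V = 14.5∠-60.0° V = 7.25 - j12.56 V.
Step 6 — Ohm's law: I = V / Z_total = (7.25 - j12.56) / (44.17 + j3.629) = 0.1398 - j0.2958 A.
Step 7 — Convert to polar: |I| = 0.3272 A, ∠I = -64.7°.

I = 0.3272∠-64.7° A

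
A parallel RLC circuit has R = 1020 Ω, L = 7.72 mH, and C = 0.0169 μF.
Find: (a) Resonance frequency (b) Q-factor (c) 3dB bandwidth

Step 1 — Resonance: ω₀ = 1/√(LC) = 1/√(0.00772·1.69e-08) = 8.755e+04 rad/s.
Step 2 — f₀ = ω₀/(2π) = 1.393e+04 Hz.
Step 3 — Parallel Q: Q = R/(ω₀L) = 1020/(8.755e+04·0.00772) = 1.509.
Step 4 — Bandwidth: Δω = ω₀/Q = 5.801e+04 rad/s; BW = Δω/(2π) = 9233 Hz.

(a) f₀ = 1.393e+04 Hz  (b) Q = 1.509  (c) BW = 9233 Hz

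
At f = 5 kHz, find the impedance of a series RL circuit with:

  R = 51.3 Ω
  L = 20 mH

Step 1 — Angular frequency: ω = 2π·f = 2π·5000 = 3.142e+04 rad/s.
Step 2 — Component impedances:
  R: Z = R = 51.3 Ω
  L: Z = jωL = j·3.142e+04·0.02 = 0 + j628.3 Ω
Step 3 — Series combination: Z_total = R + L = 51.3 + j628.3 Ω = 630.4∠85.3° Ω.

Z = 51.3 + j628.3 Ω = 630.4∠85.3° Ω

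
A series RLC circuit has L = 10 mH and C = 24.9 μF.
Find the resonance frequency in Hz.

Step 1 — Resonance condition Im(Z)=0 gives ω₀ = 1/√(LC).
Step 2 — ω₀ = 1/√(0.01·2.49e-05) = 2004 rad/s.
Step 3 — f₀ = ω₀/(2π) = 318.9 Hz.

f₀ = 318.9 Hz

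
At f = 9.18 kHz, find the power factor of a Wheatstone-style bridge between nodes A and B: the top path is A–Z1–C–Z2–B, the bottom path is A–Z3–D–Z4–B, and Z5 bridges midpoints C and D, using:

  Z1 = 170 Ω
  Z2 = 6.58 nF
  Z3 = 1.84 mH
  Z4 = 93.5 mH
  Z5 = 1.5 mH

Step 1 — Angular frequency: ω = 2π·f = 2π·9180 = 5.768e+04 rad/s.
Step 2 — Component impedances:
  Z1: Z = R = 170 Ω
  Z2: Z = 1/(jωC) = -j/(ω·C) = 0 - j2635 Ω
  Z3: Z = jωL = j·5.768e+04·0.00184 = 0 + j106.1 Ω
  Z4: Z = jωL = j·5.768e+04·0.0935 = 0 + j5393 Ω
  Z5: Z = jωL = j·5.768e+04·0.0015 = 0 + j86.52 Ω
Step 3 — Bridge requires nodal analysis (the Z5 bridge couples midpoints C and D, so the two paths cannot be reduced to a simple series/parallel combination). Setting node B to ground and injecting 1 A at node A, the 3-node admittance system at A, C, D solves to V_A = Z_AB = 190.9 - j4938 Ω = 4942∠-87.8° Ω.
Step 4 — Power factor: PF = cos(φ) = Re(Z)/|Z| = 190.86/4941.9 = 0.03862.
Step 5 — Type: Im(Z) = -4938 ⇒ leading (phase φ = -87.8°).

PF = 0.03862 (leading, φ = -87.8°)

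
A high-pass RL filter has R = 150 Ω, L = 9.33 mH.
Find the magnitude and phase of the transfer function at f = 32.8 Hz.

Step 1 — Angular frequency: ω = 2π·32.8 = 206.1 rad/s.
Step 2 — Transfer function: H(jω) = jωL/(R + jωL).
Step 3 — Numerator jωL = j·1.923; denominator R + jωL = 150 + j1.923.
Step 4 — H = 0.0001643 + j0.01282.
Step 5 — Magnitude: |H| = 0.01282 (-37.8 dB); phase: φ = 89.3°.

|H| = 0.01282 (-37.8 dB), φ = 89.3°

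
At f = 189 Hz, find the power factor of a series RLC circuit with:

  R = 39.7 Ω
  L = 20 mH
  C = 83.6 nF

Step 1 — Angular frequency: ω = 2π·f = 2π·189 = 1188 rad/s.
Step 2 — Component impedances:
  R: Z = R = 39.7 Ω
  L: Z = jωL = j·1188·0.02 = 0 + j23.75 Ω
  C: Z = 1/(jωC) = -j/(ω·C) = 0 - j1.007e+04 Ω
Step 3 — Series combination: Z_total = R + L + C = 39.7 - j1.005e+04 Ω = 1.005e+04∠-89.8° Ω.
Step 4 — Power factor: PF = cos(φ) = Re(Z)/|Z| = 39.7/10049 = 0.003951.
Step 5 — Type: Im(Z) = -1.005e+04 ⇒ leading (phase φ = -89.8°).

PF = 0.003951 (leading, φ = -89.8°)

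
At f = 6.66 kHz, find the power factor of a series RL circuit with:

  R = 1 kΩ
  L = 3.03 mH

Step 1 — Angular frequency: ω = 2π·f = 2π·6660 = 4.185e+04 rad/s.
Step 2 — Component impedances:
  R: Z = R = 1000 Ω
  L: Z = jωL = j·4.185e+04·0.00303 = 0 + j126.8 Ω
Step 3 — Series combination: Z_total = R + L = 1000 + j126.8 Ω = 1008∠7.2° Ω.
Step 4 — Power factor: PF = cos(φ) = Re(Z)/|Z| = 1000/1008 = 0.9921.
Step 5 — Type: Im(Z) = 126.8 ⇒ lagging (phase φ = 7.2°).

PF = 0.9921 (lagging, φ = 7.2°)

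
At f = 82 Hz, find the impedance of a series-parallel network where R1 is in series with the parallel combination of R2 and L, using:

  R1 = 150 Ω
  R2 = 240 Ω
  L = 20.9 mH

Step 1 — Angular frequency: ω = 2π·f = 2π·82 = 515.2 rad/s.
Step 2 — Component impedances:
  R1: Z = R = 150 Ω
  R2: Z = R = 240 Ω
  L: Z = jωL = j·515.2·0.0209 = 0 + j10.77 Ω
Step 3 — Parallel branch: R2 || L = 1/(1/R2 + 1/L) = 0.4822 + j10.75 Ω.
Step 4 — Series with R1: Z_total = R1 + (R2 || L) = 150.5 + j10.75 Ω = 150.9∠4.1° Ω.

Z = 150.5 + j10.75 Ω = 150.9∠4.1° Ω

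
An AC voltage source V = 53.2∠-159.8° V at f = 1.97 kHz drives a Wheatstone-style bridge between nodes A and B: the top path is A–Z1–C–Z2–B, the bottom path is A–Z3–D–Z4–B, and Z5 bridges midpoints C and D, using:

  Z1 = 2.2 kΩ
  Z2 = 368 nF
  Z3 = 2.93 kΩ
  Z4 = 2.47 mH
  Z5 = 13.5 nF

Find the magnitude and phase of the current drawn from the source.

Step 1 — Angular frequency: ω = 2π·f = 2π·1970 = 1.238e+04 rad/s.
Step 2 — Component impedances:
  Z1: Z = R = 2200 Ω
  Z2: Z = 1/(jωC) = -j/(ω·C) = 0 - j219.5 Ω
  Z3: Z = R = 2930 Ω
  Z4: Z = jωL = j·1.238e+04·0.00247 = 0 + j30.57 Ω
  Z5: Z = 1/(jωC) = -j/(ω·C) = 0 - j5984 Ω
Step 3 — Bridge requires nodal analysis (the Z5 bridge couples midpoints C and D, so the two paths cannot be reduced to a simple series/parallel combination). Setting node B to ground and injecting 1 A at node A, the 3-node admittance system at A, C, D solves to V_A = Z_AB = 1260 - j62.76 Ω = 1262∠-2.9° Ω.
Step 4 — Source phasor: V = 53.2∠-159.8° V = -49.93 - j18.37 V.
Step 5 — Ohm's law: I = V / Z_total = (-49.93 - j18.37) / (1260 - j62.76) = -0.0388 - j0.01651 A.
Step 6 — Convert to polar: |I| = 0.04217 A, ∠I = -156.9°.

I = 0.04217∠-156.9° A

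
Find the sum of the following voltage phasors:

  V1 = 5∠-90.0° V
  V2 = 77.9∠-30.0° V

Step 1 — Convert each phasor to rectangular form:
  V1 = 5·(cos(-90.0°) + j·sin(-90.0°)) = 0 - j5 V
  V2 = 77.9·(cos(-30.0°) + j·sin(-30.0°)) = 67.46 - j38.95 V
Step 2 — Sum components: V_total = 67.46 - j43.95 V.
Step 3 — Convert to polar: |V_total| = 80.52 V, ∠V_total = -33.1°.

V_total = 80.52∠-33.1° V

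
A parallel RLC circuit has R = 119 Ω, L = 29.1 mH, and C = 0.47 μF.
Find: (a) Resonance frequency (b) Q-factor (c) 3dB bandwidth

Step 1 — Resonance: ω₀ = 1/√(LC) = 1/√(0.0291·4.7e-07) = 8551 rad/s.
Step 2 — f₀ = ω₀/(2π) = 1361 Hz.
Step 3 — Parallel Q: Q = R/(ω₀L) = 119/(8551·0.0291) = 0.4782.
Step 4 — Bandwidth: Δω = ω₀/Q = 1.788e+04 rad/s; BW = Δω/(2π) = 2846 Hz.

(a) f₀ = 1361 Hz  (b) Q = 0.4782  (c) BW = 2846 Hz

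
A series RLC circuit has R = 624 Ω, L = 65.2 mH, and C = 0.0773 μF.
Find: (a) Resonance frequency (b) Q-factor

Step 1 — Resonance condition Im(Z)=0 gives ω₀ = 1/√(LC).
Step 2 — ω₀ = 1/√(0.0652·7.73e-08) = 1.409e+04 rad/s.
Step 3 — f₀ = ω₀/(2π) = 2242 Hz.
Step 4 — Series Q: Q = ω₀L/R = 1.409e+04·0.0652/624 = 1.472.

(a) f₀ = 2242 Hz  (b) Q = 1.472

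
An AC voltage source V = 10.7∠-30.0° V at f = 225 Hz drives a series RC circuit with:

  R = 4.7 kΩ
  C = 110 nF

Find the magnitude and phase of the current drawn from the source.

Step 1 — Angular frequency: ω = 2π·f = 2π·225 = 1414 rad/s.
Step 2 — Component impedances:
  R: Z = R = 4700 Ω
  C: Z = 1/(jωC) = -j/(ω·C) = 0 - j6431 Ω
Step 3 — Series combination: Z_total = R + C = 4700 - j6431 Ω = 7965∠-53.8° Ω.
Step 4 — Source phasor: V = 10.7∠-30.0° V = 9.266 - j5.35 V.
Step 5 — Ohm's law: I = V / Z_total = (9.266 - j5.35) / (4700 - j6431) = 0.001229 + j0.0005429 A.
Step 6 — Convert to polar: |I| = 0.001343 A, ∠I = 23.8°.

I = 0.001343∠23.8° A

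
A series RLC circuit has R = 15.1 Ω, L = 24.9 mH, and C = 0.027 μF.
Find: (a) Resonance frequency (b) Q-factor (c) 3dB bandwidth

Step 1 — Resonance condition Im(Z)=0 gives ω₀ = 1/√(LC).
Step 2 — ω₀ = 1/√(0.0249·2.7e-08) = 3.857e+04 rad/s.
Step 3 — f₀ = ω₀/(2π) = 6138 Hz.
Step 4 — Series Q: Q = ω₀L/R = 3.857e+04·0.0249/15.1 = 63.6.
Step 5 — 3dB bandwidth: Δω = ω₀/Q = 606.4 rad/s; BW = Δω/(2π) = 96.52 Hz.

(a) f₀ = 6138 Hz  (b) Q = 63.6  (c) BW = 96.52 Hz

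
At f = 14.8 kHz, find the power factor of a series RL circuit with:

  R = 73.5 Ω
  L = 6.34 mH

Step 1 — Angular frequency: ω = 2π·f = 2π·1.48e+04 = 9.299e+04 rad/s.
Step 2 — Component impedances:
  R: Z = R = 73.5 Ω
  L: Z = jωL = j·9.299e+04·0.00634 = 0 + j589.6 Ω
Step 3 — Series combination: Z_total = R + L = 73.5 + j589.6 Ω = 594.1∠82.9° Ω.
Step 4 — Power factor: PF = cos(φ) = Re(Z)/|Z| = 73.5/594.1 = 0.1237.
Step 5 — Type: Im(Z) = 589.6 ⇒ lagging (phase φ = 82.9°).

PF = 0.1237 (lagging, φ = 82.9°)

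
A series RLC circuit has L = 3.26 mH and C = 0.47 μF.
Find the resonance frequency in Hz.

Step 1 — Resonance condition Im(Z)=0 gives ω₀ = 1/√(LC).
Step 2 — ω₀ = 1/√(0.00326·4.7e-07) = 2.555e+04 rad/s.
Step 3 — f₀ = ω₀/(2π) = 4066 Hz.

f₀ = 4066 Hz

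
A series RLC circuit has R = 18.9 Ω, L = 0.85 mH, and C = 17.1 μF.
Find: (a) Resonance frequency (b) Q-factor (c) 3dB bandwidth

Step 1 — Resonance: ω₀ = 1/√(LC) = 1/√(0.00085·1.71e-05) = 8295 rad/s.
Step 2 — f₀ = ω₀/(2π) = 1320 Hz.
Step 3 — Series Q: Q = ω₀L/R = 8295·0.00085/18.9 = 0.373.
Step 4 — Bandwidth: Δω = ω₀/Q = 2.224e+04 rad/s; BW = Δω/(2π) = 3539 Hz.

(a) f₀ = 1320 Hz  (b) Q = 0.373  (c) BW = 3539 Hz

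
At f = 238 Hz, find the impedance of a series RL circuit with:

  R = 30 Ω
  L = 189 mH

Step 1 — Angular frequency: ω = 2π·f = 2π·238 = 1495 rad/s.
Step 2 — Component impedances:
  R: Z = R = 30 Ω
  L: Z = jωL = j·1495·0.189 = 0 + j282.6 Ω
Step 3 — Series combination: Z_total = R + L = 30 + j282.6 Ω = 284.2∠83.9° Ω.

Z = 30 + j282.6 Ω = 284.2∠83.9° Ω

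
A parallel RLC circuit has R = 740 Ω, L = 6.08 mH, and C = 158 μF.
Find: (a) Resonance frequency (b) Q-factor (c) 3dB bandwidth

Step 1 — Resonance: ω₀ = 1/√(LC) = 1/√(0.00608·0.000158) = 1020 rad/s.
Step 2 — f₀ = ω₀/(2π) = 162.4 Hz.
Step 3 — Parallel Q: Q = R/(ω₀L) = 740/(1020·0.00608) = 119.3.
Step 4 — Bandwidth: Δω = ω₀/Q = 8.553 rad/s; BW = Δω/(2π) = 1.361 Hz.

(a) f₀ = 162.4 Hz  (b) Q = 119.3  (c) BW = 1.361 Hz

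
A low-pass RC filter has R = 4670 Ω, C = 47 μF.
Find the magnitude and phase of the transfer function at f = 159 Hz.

Step 1 — Angular frequency: ω = 2π·159 = 999 rad/s.
Step 2 — Transfer function: H(jω) = 1/(1 + jωRC).
Step 3 — Denominator: 1 + jωRC = 1 + j·999·4670·4.7e-05 = 1 + j219.3.
Step 4 — H = 2.08e-05 - j0.00456.
Step 5 — Magnitude: |H| = 0.00456 (-46.8 dB); phase: φ = -89.7°.

|H| = 0.00456 (-46.8 dB), φ = -89.7°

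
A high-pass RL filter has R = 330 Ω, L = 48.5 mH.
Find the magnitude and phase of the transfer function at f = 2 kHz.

Step 1 — Angular frequency: ω = 2π·2000 = 1.257e+04 rad/s.
Step 2 — Transfer function: H(jω) = jωL/(R + jωL).
Step 3 — Numerator jωL = j·609.5; denominator R + jωL = 330 + j609.5.
Step 4 — H = 0.7733 + j0.4187.
Step 5 — Magnitude: |H| = 0.8794 (-1.1 dB); phase: φ = 28.4°.

|H| = 0.8794 (-1.1 dB), φ = 28.4°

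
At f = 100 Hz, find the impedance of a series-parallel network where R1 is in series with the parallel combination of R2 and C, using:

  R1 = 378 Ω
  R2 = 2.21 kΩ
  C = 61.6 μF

Step 1 — Angular frequency: ω = 2π·f = 2π·100 = 628.3 rad/s.
Step 2 — Component impedances:
  R1: Z = R = 378 Ω
  R2: Z = R = 2210 Ω
  C: Z = 1/(jωC) = -j/(ω·C) = 0 - j25.84 Ω
Step 3 — Parallel branch: R2 || C = 1/(1/R2 + 1/C) = 0.302 - j25.83 Ω.
Step 4 — Series with R1: Z_total = R1 + (R2 || C) = 378.3 - j25.83 Ω = 379.2∠-3.9° Ω.

Z = 378.3 - j25.83 Ω = 379.2∠-3.9° Ω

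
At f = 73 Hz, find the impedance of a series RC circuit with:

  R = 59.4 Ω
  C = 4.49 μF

Step 1 — Angular frequency: ω = 2π·f = 2π·73 = 458.7 rad/s.
Step 2 — Component impedances:
  R: Z = R = 59.4 Ω
  C: Z = 1/(jωC) = -j/(ω·C) = 0 - j485.6 Ω
Step 3 — Series combination: Z_total = R + C = 59.4 - j485.6 Ω = 489.2∠-83.0° Ω.

Z = 59.4 - j485.6 Ω = 489.2∠-83.0° Ω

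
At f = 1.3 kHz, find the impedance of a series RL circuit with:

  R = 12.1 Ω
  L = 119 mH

Step 1 — Angular frequency: ω = 2π·f = 2π·1300 = 8168 rad/s.
Step 2 — Component impedances:
  R: Z = R = 12.1 Ω
  L: Z = jωL = j·8168·0.119 = 0 + j972 Ω
Step 3 — Series combination: Z_total = R + L = 12.1 + j972 Ω = 972.1∠89.3° Ω.

Z = 12.1 + j972 Ω = 972.1∠89.3° Ω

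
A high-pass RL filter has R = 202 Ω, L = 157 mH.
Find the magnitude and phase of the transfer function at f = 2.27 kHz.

Step 1 — Angular frequency: ω = 2π·2270 = 1.426e+04 rad/s.
Step 2 — Transfer function: H(jω) = jωL/(R + jωL).
Step 3 — Numerator jωL = j·2239; denominator R + jωL = 202 + j2239.
Step 4 — H = 0.9919 + j0.08948.
Step 5 — Magnitude: |H| = 0.996 (-0.0 dB); phase: φ = 5.2°.

|H| = 0.996 (-0.0 dB), φ = 5.2°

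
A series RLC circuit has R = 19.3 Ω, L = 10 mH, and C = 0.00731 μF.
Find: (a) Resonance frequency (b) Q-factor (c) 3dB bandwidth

Step 1 — Resonance condition Im(Z)=0 gives ω₀ = 1/√(LC).
Step 2 — ω₀ = 1/√(0.01·7.31e-09) = 1.17e+05 rad/s.
Step 3 — f₀ = ω₀/(2π) = 1.861e+04 Hz.
Step 4 — Series Q: Q = ω₀L/R = 1.17e+05·0.01/19.3 = 60.6.
Step 5 — 3dB bandwidth: Δω = ω₀/Q = 1930 rad/s; BW = Δω/(2π) = 307.2 Hz.

(a) f₀ = 1.861e+04 Hz  (b) Q = 60.6  (c) BW = 307.2 Hz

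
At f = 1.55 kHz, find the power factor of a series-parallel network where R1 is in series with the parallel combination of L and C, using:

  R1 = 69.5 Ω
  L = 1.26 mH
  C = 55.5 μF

Step 1 — Angular frequency: ω = 2π·f = 2π·1550 = 9739 rad/s.
Step 2 — Component impedances:
  R1: Z = R = 69.5 Ω
  L: Z = jωL = j·9739·0.00126 = 0 + j12.27 Ω
  C: Z = 1/(jωC) = -j/(ω·C) = 0 - j1.85 Ω
Step 3 — Parallel branch: L || C = 1/(1/L + 1/C) = 0 - j2.179 Ω.
Step 4 — Series with R1: Z_total = R1 + (L || C) = 69.5 - j2.179 Ω = 69.53∠-1.8° Ω.
Step 5 — Power factor: PF = cos(φ) = Re(Z)/|Z| = 69.5/69.534 = 0.9995.
Step 6 — Type: Im(Z) = -2.179 ⇒ leading (phase φ = -1.8°).

PF = 0.9995 (leading, φ = -1.8°)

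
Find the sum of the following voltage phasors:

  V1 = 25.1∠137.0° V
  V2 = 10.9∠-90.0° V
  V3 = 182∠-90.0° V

Step 1 — Convert each phasor to rectangular form:
  V1 = 25.1·(cos(137.0°) + j·sin(137.0°)) = -18.36 + j17.12 V
  V2 = 10.9·(cos(-90.0°) + j·sin(-90.0°)) = 0 - j10.9 V
  V3 = 182·(cos(-90.0°) + j·sin(-90.0°)) = 0 - j182 V
Step 2 — Sum components: V_total = -18.36 - j175.8 V.
Step 3 — Convert to polar: |V_total| = 176.7 V, ∠V_total = -96.0°.

V_total = 176.7∠-96.0° V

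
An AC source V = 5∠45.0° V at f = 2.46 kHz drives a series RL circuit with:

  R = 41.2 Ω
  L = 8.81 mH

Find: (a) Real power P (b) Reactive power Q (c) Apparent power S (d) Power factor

Step 1 — Angular frequency: ω = 2π·f = 2π·2460 = 1.546e+04 rad/s.
Step 2 — Component impedances:
  R: Z = R = 41.2 Ω
  L: Z = jωL = j·1.546e+04·0.00881 = 0 + j136.2 Ω
Step 3 — Series combination: Z_total = R + L = 41.2 + j136.2 Ω = 142.3∠73.2° Ω.
Step 4 — Source phasor: V = 5∠45.0° V = 3.536 + j3.536 V.
Step 5 — Current: I = V / Z = 0.03098 - j0.01659 A = 0.03514∠-28.2° A.
Step 6 — Complex power: S = V·I* = 0.05089 + j0.1682 VA.
Step 7 — Real power: P = Re(S) = 0.05089 W.
Step 8 — Reactive power: Q = Im(S) = 0.1682 VAR.
Step 9 — Apparent power: |S| = 0.1757 VA.
Step 10 — Power factor: PF = P/|S| = 0.2896 (lagging).

(a) P = 0.05089 W  (b) Q = 0.1682 VAR  (c) S = 0.1757 VA  (d) PF = 0.2896 (lagging)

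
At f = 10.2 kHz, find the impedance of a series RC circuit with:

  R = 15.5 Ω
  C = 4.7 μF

Step 1 — Angular frequency: ω = 2π·f = 2π·1.02e+04 = 6.409e+04 rad/s.
Step 2 — Component impedances:
  R: Z = R = 15.5 Ω
  C: Z = 1/(jωC) = -j/(ω·C) = 0 - j3.32 Ω
Step 3 — Series combination: Z_total = R + C = 15.5 - j3.32 Ω = 15.85∠-12.1° Ω.

Z = 15.5 - j3.32 Ω = 15.85∠-12.1° Ω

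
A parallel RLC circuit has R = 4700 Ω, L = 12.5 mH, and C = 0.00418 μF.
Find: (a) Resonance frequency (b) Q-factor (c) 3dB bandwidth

Step 1 — Resonance: ω₀ = 1/√(LC) = 1/√(0.0125·4.18e-09) = 1.383e+05 rad/s.
Step 2 — f₀ = ω₀/(2π) = 2.202e+04 Hz.
Step 3 — Parallel Q: Q = R/(ω₀L) = 4700/(1.383e+05·0.0125) = 2.718.
Step 4 — Bandwidth: Δω = ω₀/Q = 5.09e+04 rad/s; BW = Δω/(2π) = 8101 Hz.

(a) f₀ = 2.202e+04 Hz  (b) Q = 2.718  (c) BW = 8101 Hz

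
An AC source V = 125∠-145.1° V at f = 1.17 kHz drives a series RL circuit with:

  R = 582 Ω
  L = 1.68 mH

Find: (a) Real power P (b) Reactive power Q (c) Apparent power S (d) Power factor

Step 1 — Angular frequency: ω = 2π·f = 2π·1170 = 7351 rad/s.
Step 2 — Component impedances:
  R: Z = R = 582 Ω
  L: Z = jωL = j·7351·0.00168 = 0 + j12.35 Ω
Step 3 — Series combination: Z_total = R + L = 582 + j12.35 Ω = 582.1∠1.2° Ω.
Step 4 — Source phasor: V = 125∠-145.1° V = -102.5 - j71.52 V.
Step 5 — Current: I = V / Z = -0.1787 - j0.1191 A = 0.2147∠-146.3° A.
Step 6 — Complex power: S = V·I* = 26.83 + j0.5694 VA.
Step 7 — Real power: P = Re(S) = 26.83 W.
Step 8 — Reactive power: Q = Im(S) = 0.5694 VAR.
Step 9 — Apparent power: |S| = 26.84 VA.
Step 10 — Power factor: PF = P/|S| = 0.9998 (lagging).

(a) P = 26.83 W  (b) Q = 0.5694 VAR  (c) S = 26.84 VA  (d) PF = 0.9998 (lagging)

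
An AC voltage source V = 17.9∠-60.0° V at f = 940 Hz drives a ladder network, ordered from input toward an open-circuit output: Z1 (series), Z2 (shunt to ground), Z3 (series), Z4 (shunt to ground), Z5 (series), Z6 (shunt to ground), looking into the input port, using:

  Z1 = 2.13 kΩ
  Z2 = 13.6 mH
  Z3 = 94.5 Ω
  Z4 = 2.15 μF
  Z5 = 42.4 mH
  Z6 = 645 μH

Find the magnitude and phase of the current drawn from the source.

Step 1 — Angular frequency: ω = 2π·f = 2π·940 = 5906 rad/s.
Step 2 — Component impedances:
  Z1: Z = R = 2130 Ω
  Z2: Z = jωL = j·5906·0.0136 = 0 + j80.32 Ω
  Z3: Z = R = 94.5 Ω
  Z4: Z = 1/(jωC) = -j/(ω·C) = 0 - j78.75 Ω
  Z5: Z = jωL = j·5906·0.0424 = 0 + j250.4 Ω
  Z6: Z = jωL = j·5906·0.000645 = 0 + j3.809 Ω
Step 3 — Ladder network (open output): work backward from the far end, alternating series and parallel combinations. Z_in = 2191 + j102 Ω = 2193∠2.7° Ω.
Step 4 — Source phasor: V = 17.9∠-60.0° V = 8.95 - j15.5 V.
Step 5 — Ohm's law: I = V / Z_total = (8.95 - j15.5) / (2191 + j102) = 0.003748 - j0.007251 A.
Step 6 — Convert to polar: |I| = 0.008163 A, ∠I = -62.7°.

I = 0.008163∠-62.7° A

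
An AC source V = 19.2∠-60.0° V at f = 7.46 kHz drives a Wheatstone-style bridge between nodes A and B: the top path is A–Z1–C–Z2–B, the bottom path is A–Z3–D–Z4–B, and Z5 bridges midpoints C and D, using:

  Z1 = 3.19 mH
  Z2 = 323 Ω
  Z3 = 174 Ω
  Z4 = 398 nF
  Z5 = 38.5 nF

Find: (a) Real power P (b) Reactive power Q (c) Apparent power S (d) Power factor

Step 1 — Angular frequency: ω = 2π·f = 2π·7460 = 4.687e+04 rad/s.
Step 2 — Component impedances:
  Z1: Z = jωL = j·4.687e+04·0.00319 = 0 + j149.5 Ω
  Z2: Z = R = 323 Ω
  Z3: Z = R = 174 Ω
  Z4: Z = 1/(jωC) = -j/(ω·C) = 0 - j53.6 Ω
  Z5: Z = 1/(jωC) = -j/(ω·C) = 0 - j554.1 Ω
Step 3 — Bridge requires nodal analysis (the Z5 bridge couples midpoints C and D, so the two paths cannot be reduced to a simple series/parallel combination). Setting node B to ground and injecting 1 A at node A, the 3-node admittance system at A, C, D solves to V_A = Z_AB = 117.3 - j20.98 Ω = 119.2∠-10.1° Ω.
Step 4 — Source phasor: V = 19.2∠-60.0° V = 9.6 - j16.63 V.
Step 5 — Current: I = V / Z = 0.1039 - j0.1232 A = 0.1611∠-49.9° A.
Step 6 — Complex power: S = V·I* = 3.046 - j0.5447 VA.
Step 7 — Real power: P = Re(S) = 3.046 W.
Step 8 — Reactive power: Q = Im(S) = -0.5447 VAR.
Step 9 — Apparent power: |S| = 3.094 VA.
Step 10 — Power factor: PF = P/|S| = 0.9844 (leading).

(a) P = 3.046 W  (b) Q = -0.5447 VAR  (c) S = 3.094 VA  (d) PF = 0.9844 (leading)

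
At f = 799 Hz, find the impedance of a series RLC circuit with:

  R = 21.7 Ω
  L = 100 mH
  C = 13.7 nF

Step 1 — Angular frequency: ω = 2π·f = 2π·799 = 5020 rad/s.
Step 2 — Component impedances:
  R: Z = R = 21.7 Ω
  L: Z = jωL = j·5020·0.1 = 0 + j502 Ω
  C: Z = 1/(jωC) = -j/(ω·C) = 0 - j1.454e+04 Ω
Step 3 — Series combination: Z_total = R + L + C = 21.7 - j1.404e+04 Ω = 1.404e+04∠-89.9° Ω.

Z = 21.7 - j1.404e+04 Ω = 1.404e+04∠-89.9° Ω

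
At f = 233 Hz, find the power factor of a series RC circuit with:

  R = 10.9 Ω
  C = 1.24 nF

Step 1 — Angular frequency: ω = 2π·f = 2π·233 = 1464 rad/s.
Step 2 — Component impedances:
  R: Z = R = 10.9 Ω
  C: Z = 1/(jωC) = -j/(ω·C) = 0 - j5.509e+05 Ω
Step 3 — Series combination: Z_total = R + C = 10.9 - j5.509e+05 Ω = 5.509e+05∠-90.0° Ω.
Step 4 — Power factor: PF = cos(φ) = Re(Z)/|Z| = 10.9/5.509e+05 = 1.979e-05.
Step 5 — Type: Im(Z) = -5.509e+05 ⇒ leading (phase φ = -90.0°).

PF = 1.979e-05 (leading, φ = -90.0°)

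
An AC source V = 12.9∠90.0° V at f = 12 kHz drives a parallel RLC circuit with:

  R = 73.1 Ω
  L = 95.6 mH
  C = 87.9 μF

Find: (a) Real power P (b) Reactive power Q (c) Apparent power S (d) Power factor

Step 1 — Angular frequency: ω = 2π·f = 2π·1.2e+04 = 7.54e+04 rad/s.
Step 2 — Component impedances:
  R: Z = R = 73.1 Ω
  L: Z = jωL = j·7.54e+04·0.0956 = 0 + j7208 Ω
  C: Z = 1/(jωC) = -j/(ω·C) = 0 - j0.1509 Ω
Step 3 — Parallel combination: 1/Z_total = 1/R + 1/L + 1/C; Z_total = 0.0003115 - j0.1509 Ω = 0.1509∠-89.9° Ω.
Step 4 — Source phasor: V = 12.9∠90.0° V = 0 + j12.9 V.
Step 5 — Current: I = V / Z = -85.49 + j0.1765 A = 85.49∠179.9° A.
Step 6 — Complex power: S = V·I* = 2.276 - j1103 VA.
Step 7 — Real power: P = Re(S) = 2.276 W.
Step 8 — Reactive power: Q = Im(S) = -1103 VAR.
Step 9 — Apparent power: |S| = 1103 VA.
Step 10 — Power factor: PF = P/|S| = 0.002064 (leading).

(a) P = 2.276 W  (b) Q = -1103 VAR  (c) S = 1103 VA  (d) PF = 0.002064 (leading)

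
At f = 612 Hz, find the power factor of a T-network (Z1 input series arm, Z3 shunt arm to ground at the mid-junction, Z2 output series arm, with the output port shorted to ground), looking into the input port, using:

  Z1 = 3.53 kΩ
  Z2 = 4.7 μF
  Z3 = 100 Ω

Step 1 — Angular frequency: ω = 2π·f = 2π·612 = 3845 rad/s.
Step 2 — Component impedances:
  Z1: Z = R = 3530 Ω
  Z2: Z = 1/(jωC) = -j/(ω·C) = 0 - j55.33 Ω
  Z3: Z = R = 100 Ω
Step 3 — With the output port shorted to ground, the output series arm Z2 runs from the junction to ground; the shunt arm Z3 also runs from the junction to ground. They appear in parallel: Z3 || Z2 = 23.44 - j42.36 Ω.
Step 4 — Series with input arm Z1: Z_in = Z1 + (Z3 || Z2) = 3553 - j42.36 Ω = 3554∠-0.7° Ω.
Step 5 — Power factor: PF = cos(φ) = Re(Z)/|Z| = 3553.4/3553.7 = 0.9999.
Step 6 — Type: Im(Z) = -42.36 ⇒ leading (phase φ = -0.7°).

PF = 0.9999 (leading, φ = -0.7°)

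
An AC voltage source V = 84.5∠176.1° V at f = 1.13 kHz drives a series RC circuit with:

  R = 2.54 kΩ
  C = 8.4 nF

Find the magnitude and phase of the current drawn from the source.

Step 1 — Angular frequency: ω = 2π·f = 2π·1130 = 7100 rad/s.
Step 2 — Component impedances:
  R: Z = R = 2540 Ω
  C: Z = 1/(jωC) = -j/(ω·C) = 0 - j1.677e+04 Ω
Step 3 — Series combination: Z_total = R + C = 2540 - j1.677e+04 Ω = 1.696e+04∠-81.4° Ω.
Step 4 — Source phasor: V = 84.5∠176.1° V = -84.3 + j5.747 V.
Step 5 — Ohm's law: I = V / Z_total = (-84.3 + j5.747) / (2540 - j1.677e+04) = -0.00108 - j0.004864 A.
Step 6 — Convert to polar: |I| = 0.004983 A, ∠I = -102.5°.

I = 0.004983∠-102.5° A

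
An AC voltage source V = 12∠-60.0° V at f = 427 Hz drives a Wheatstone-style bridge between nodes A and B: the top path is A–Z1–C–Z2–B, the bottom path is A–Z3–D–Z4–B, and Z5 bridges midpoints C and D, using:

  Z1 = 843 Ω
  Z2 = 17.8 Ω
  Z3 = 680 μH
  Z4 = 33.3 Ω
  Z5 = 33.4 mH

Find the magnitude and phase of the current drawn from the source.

Step 1 — Angular frequency: ω = 2π·f = 2π·427 = 2683 rad/s.
Step 2 — Component impedances:
  Z1: Z = R = 843 Ω
  Z2: Z = R = 17.8 Ω
  Z3: Z = jωL = j·2683·0.00068 = 0 + j1.824 Ω
  Z4: Z = R = 33.3 Ω
  Z5: Z = jωL = j·2683·0.0334 = 0 + j89.61 Ω
Step 3 — Bridge requires nodal analysis (the Z5 bridge couples midpoints C and D, so the two paths cannot be reduced to a simple series/parallel combination). Setting node B to ground and injecting 1 A at node A, the 3-node admittance system at A, C, D solves to V_A = Z_AB = 27.53 + j10.25 Ω = 29.38∠20.4° Ω.
Step 4 — Source phasor: V = 12∠-60.0° V = 6 - j10.39 V.
Step 5 — Ohm's law: I = V / Z_total = (6 - j10.39) / (27.53 + j10.25) = 0.06793 - j0.4028 A.
Step 6 — Convert to polar: |I| = 0.4085 A, ∠I = -80.4°.

I = 0.4085∠-80.4° A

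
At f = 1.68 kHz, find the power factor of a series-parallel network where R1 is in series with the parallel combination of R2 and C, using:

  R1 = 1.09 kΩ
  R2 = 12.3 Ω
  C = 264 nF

Step 1 — Angular frequency: ω = 2π·f = 2π·1680 = 1.056e+04 rad/s.
Step 2 — Component impedances:
  R1: Z = R = 1090 Ω
  R2: Z = R = 12.3 Ω
  C: Z = 1/(jωC) = -j/(ω·C) = 0 - j358.8 Ω
Step 3 — Parallel branch: R2 || C = 1/(1/R2 + 1/C) = 12.29 - j0.4211 Ω.
Step 4 — Series with R1: Z_total = R1 + (R2 || C) = 1102 - j0.4211 Ω = 1102∠-0.0° Ω.
Step 5 — Power factor: PF = cos(φ) = Re(Z)/|Z| = 1102/1102 = 1.
Step 6 — Type: Im(Z) = -0.4211 ⇒ leading (phase φ = -0.0°).

PF = 1 (leading, φ = -0.0°)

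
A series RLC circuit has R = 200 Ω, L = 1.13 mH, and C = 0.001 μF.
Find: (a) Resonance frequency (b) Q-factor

Step 1 — Resonance condition Im(Z)=0 gives ω₀ = 1/√(LC).
Step 2 — ω₀ = 1/√(0.00113·1e-09) = 9.407e+05 rad/s.
Step 3 — f₀ = ω₀/(2π) = 1.497e+05 Hz.
Step 4 — Series Q: Q = ω₀L/R = 9.407e+05·0.00113/200 = 5.315.

(a) f₀ = 1.497e+05 Hz  (b) Q = 5.315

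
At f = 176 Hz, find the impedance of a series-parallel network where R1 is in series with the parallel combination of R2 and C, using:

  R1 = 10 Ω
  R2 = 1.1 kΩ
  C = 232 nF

Step 1 — Angular frequency: ω = 2π·f = 2π·176 = 1106 rad/s.
Step 2 — Component impedances:
  R1: Z = R = 10 Ω
  R2: Z = R = 1100 Ω
  C: Z = 1/(jωC) = -j/(ω·C) = 0 - j3898 Ω
Step 3 — Parallel branch: R2 || C = 1/(1/R2 + 1/C) = 1019 - j287.5 Ω.
Step 4 — Series with R1: Z_total = R1 + (R2 || C) = 1029 - j287.5 Ω = 1068∠-15.6° Ω.

Z = 1029 - j287.5 Ω = 1068∠-15.6° Ω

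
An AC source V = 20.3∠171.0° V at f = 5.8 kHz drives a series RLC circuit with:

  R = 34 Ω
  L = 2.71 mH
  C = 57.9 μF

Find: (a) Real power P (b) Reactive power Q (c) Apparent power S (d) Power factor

Step 1 — Angular frequency: ω = 2π·f = 2π·5800 = 3.644e+04 rad/s.
Step 2 — Component impedances:
  R: Z = R = 34 Ω
  L: Z = jωL = j·3.644e+04·0.00271 = 0 + j98.76 Ω
  C: Z = 1/(jωC) = -j/(ω·C) = 0 - j0.4739 Ω
Step 3 — Series combination: Z_total = R + L + C = 34 + j98.29 Ω = 104∠70.9° Ω.
Step 4 — Source phasor: V = 20.3∠171.0° V = -20.05 + j3.176 V.
Step 5 — Current: I = V / Z = -0.03417 + j0.1922 A = 0.1952∠100.1° A.
Step 6 — Complex power: S = V·I* = 1.295 + j3.745 VA.
Step 7 — Real power: P = Re(S) = 1.295 W.
Step 8 — Reactive power: Q = Im(S) = 3.745 VAR.
Step 9 — Apparent power: |S| = 3.962 VA.
Step 10 — Power factor: PF = P/|S| = 0.3269 (lagging).

(a) P = 1.295 W  (b) Q = 3.745 VAR  (c) S = 3.962 VA  (d) PF = 0.3269 (lagging)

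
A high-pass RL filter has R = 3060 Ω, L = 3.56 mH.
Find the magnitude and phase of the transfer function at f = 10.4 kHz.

Step 1 — Angular frequency: ω = 2π·1.04e+04 = 6.535e+04 rad/s.
Step 2 — Transfer function: H(jω) = jωL/(R + jωL).
Step 3 — Numerator jωL = j·232.6; denominator R + jωL = 3060 + j232.6.
Step 4 — H = 0.005746 + j0.07559.
Step 5 — Magnitude: |H| = 0.0758 (-22.4 dB); phase: φ = 85.7°.

|H| = 0.0758 (-22.4 dB), φ = 85.7°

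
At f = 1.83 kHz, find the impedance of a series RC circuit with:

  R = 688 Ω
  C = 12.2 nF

Step 1 — Angular frequency: ω = 2π·f = 2π·1830 = 1.15e+04 rad/s.
Step 2 — Component impedances:
  R: Z = R = 688 Ω
  C: Z = 1/(jωC) = -j/(ω·C) = 0 - j7129 Ω
Step 3 — Series combination: Z_total = R + C = 688 - j7129 Ω = 7162∠-84.5° Ω.

Z = 688 - j7129 Ω = 7162∠-84.5° Ω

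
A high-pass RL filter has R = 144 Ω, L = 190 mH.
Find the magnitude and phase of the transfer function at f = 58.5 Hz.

Step 1 — Angular frequency: ω = 2π·58.5 = 367.6 rad/s.
Step 2 — Transfer function: H(jω) = jωL/(R + jωL).
Step 3 — Numerator jωL = j·69.84; denominator R + jωL = 144 + j69.84.
Step 4 — H = 0.1904 + j0.3926.
Step 5 — Magnitude: |H| = 0.4364 (-7.2 dB); phase: φ = 64.1°.

|H| = 0.4364 (-7.2 dB), φ = 64.1°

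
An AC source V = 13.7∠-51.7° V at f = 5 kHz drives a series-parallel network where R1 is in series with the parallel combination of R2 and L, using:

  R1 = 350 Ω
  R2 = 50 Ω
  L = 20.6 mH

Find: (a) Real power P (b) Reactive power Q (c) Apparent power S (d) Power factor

Step 1 — Angular frequency: ω = 2π·f = 2π·5000 = 3.142e+04 rad/s.
Step 2 — Component impedances:
  R1: Z = R = 350 Ω
  R2: Z = R = 50 Ω
  L: Z = jωL = j·3.142e+04·0.0206 = 0 + j647.2 Ω
Step 3 — Parallel branch: R2 || L = 1/(1/R2 + 1/L) = 49.7 + j3.84 Ω.
Step 4 — Series with R1: Z_total = R1 + (R2 || L) = 399.7 + j3.84 Ω = 399.7∠0.6° Ω.
Step 5 — Source phasor: V = 13.7∠-51.7° V = 8.491 - j10.75 V.
Step 6 — Current: I = V / Z = 0.02098 - j0.0271 A = 0.03427∠-52.3° A.
Step 7 — Complex power: S = V·I* = 0.4695 + j0.004511 VA.
Step 8 — Real power: P = Re(S) = 0.4695 W.
Step 9 — Reactive power: Q = Im(S) = 0.004511 VAR.
Step 10 — Apparent power: |S| = 0.4696 VA.
Step 11 — Power factor: PF = P/|S| = 1 (lagging).

(a) P = 0.4695 W  (b) Q = 0.004511 VAR  (c) S = 0.4696 VA  (d) PF = 1 (lagging)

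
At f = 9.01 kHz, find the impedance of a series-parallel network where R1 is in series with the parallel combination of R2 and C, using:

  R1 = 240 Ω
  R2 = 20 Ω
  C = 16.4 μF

Step 1 — Angular frequency: ω = 2π·f = 2π·9010 = 5.661e+04 rad/s.
Step 2 — Component impedances:
  R1: Z = R = 240 Ω
  R2: Z = R = 20 Ω
  C: Z = 1/(jωC) = -j/(ω·C) = 0 - j1.077 Ω
Step 3 — Parallel branch: R2 || C = 1/(1/R2 + 1/C) = 0.05784 - j1.074 Ω.
Step 4 — Series with R1: Z_total = R1 + (R2 || C) = 240.1 - j1.074 Ω = 240.1∠-0.3° Ω.

Z = 240.1 - j1.074 Ω = 240.1∠-0.3° Ω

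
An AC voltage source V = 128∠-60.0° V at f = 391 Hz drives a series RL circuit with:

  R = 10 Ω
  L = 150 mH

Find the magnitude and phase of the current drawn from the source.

Step 1 — Angular frequency: ω = 2π·f = 2π·391 = 2457 rad/s.
Step 2 — Component impedances:
  R: Z = R = 10 Ω
  L: Z = jωL = j·2457·0.15 = 0 + j368.5 Ω
Step 3 — Series combination: Z_total = R + L = 10 + j368.5 Ω = 368.6∠88.4° Ω.
Step 4 — Source phasor: V = 128∠-60.0° V = 64 - j110.9 V.
Step 5 — Ohm's law: I = V / Z_total = (64 - j110.9) / (10 + j368.5) = -0.2959 - j0.1817 A.
Step 6 — Convert to polar: |I| = 0.3472 A, ∠I = -148.4°.

I = 0.3472∠-148.4° A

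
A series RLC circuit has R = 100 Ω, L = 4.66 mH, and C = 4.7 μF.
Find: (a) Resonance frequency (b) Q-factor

Step 1 — Resonance condition Im(Z)=0 gives ω₀ = 1/√(LC).
Step 2 — ω₀ = 1/√(0.00466·4.7e-06) = 6757 rad/s.
Step 3 — f₀ = ω₀/(2π) = 1075 Hz.
Step 4 — Series Q: Q = ω₀L/R = 6757·0.00466/100 = 0.3149.

(a) f₀ = 1075 Hz  (b) Q = 0.3149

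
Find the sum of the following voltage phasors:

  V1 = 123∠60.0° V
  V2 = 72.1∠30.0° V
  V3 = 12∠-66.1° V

Step 1 — Convert each phasor to rectangular form:
  V1 = 123·(cos(60.0°) + j·sin(60.0°)) = 61.5 + j106.5 V
  V2 = 72.1·(cos(30.0°) + j·sin(30.0°)) = 62.44 + j36.05 V
  V3 = 12·(cos(-66.1°) + j·sin(-66.1°)) = 4.862 - j10.97 V
Step 2 — Sum components: V_total = 128.8 + j131.6 V.
Step 3 — Convert to polar: |V_total| = 184.1 V, ∠V_total = 45.6°.

V_total = 184.1∠45.6° V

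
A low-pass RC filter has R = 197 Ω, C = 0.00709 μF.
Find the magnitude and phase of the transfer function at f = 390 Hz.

Step 1 — Angular frequency: ω = 2π·390 = 2450 rad/s.
Step 2 — Transfer function: H(jω) = 1/(1 + jωRC).
Step 3 — Denominator: 1 + jωRC = 1 + j·2450·197·7.09e-09 = 1 + j0.003423.
Step 4 — H = 1 - j0.003423.
Step 5 — Magnitude: |H| = 1 (-0.0 dB); phase: φ = -0.2°.

|H| = 1 (-0.0 dB), φ = -0.2°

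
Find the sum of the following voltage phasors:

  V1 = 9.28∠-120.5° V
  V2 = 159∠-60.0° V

Step 1 — Convert each phasor to rectangular form:
  V1 = 9.28·(cos(-120.5°) + j·sin(-120.5°)) = -4.71 - j7.996 V
  V2 = 159·(cos(-60.0°) + j·sin(-60.0°)) = 79.5 - j137.7 V
Step 2 — Sum components: V_total = 74.79 - j145.7 V.
Step 3 — Convert to polar: |V_total| = 163.8 V, ∠V_total = -62.8°.

V_total = 163.8∠-62.8° V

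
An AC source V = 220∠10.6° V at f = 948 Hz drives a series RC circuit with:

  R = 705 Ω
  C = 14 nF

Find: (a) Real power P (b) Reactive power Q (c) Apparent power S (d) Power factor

Step 1 — Angular frequency: ω = 2π·f = 2π·948 = 5956 rad/s.
Step 2 — Component impedances:
  R: Z = R = 705 Ω
  C: Z = 1/(jωC) = -j/(ω·C) = 0 - j1.199e+04 Ω
Step 3 — Series combination: Z_total = R + C = 705 - j1.199e+04 Ω = 1.201e+04∠-86.6° Ω.
Step 4 — Source phasor: V = 220∠10.6° V = 216.2 + j40.47 V.
Step 5 — Current: I = V / Z = -0.002307 + j0.01817 A = 0.01831∠97.2° A.
Step 6 — Complex power: S = V·I* = 0.2365 - j4.022 VA.
Step 7 — Real power: P = Re(S) = 0.2365 W.
Step 8 — Reactive power: Q = Im(S) = -4.022 VAR.
Step 9 — Apparent power: |S| = 4.029 VA.
Step 10 — Power factor: PF = P/|S| = 0.05869 (leading).

(a) P = 0.2365 W  (b) Q = -4.022 VAR  (c) S = 4.029 VA  (d) PF = 0.05869 (leading)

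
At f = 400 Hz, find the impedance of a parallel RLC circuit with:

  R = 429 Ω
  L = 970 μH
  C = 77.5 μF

Step 1 — Angular frequency: ω = 2π·f = 2π·400 = 2513 rad/s.
Step 2 — Component impedances:
  R: Z = R = 429 Ω
  L: Z = jωL = j·2513·0.00097 = 0 + j2.438 Ω
  C: Z = 1/(jωC) = -j/(ω·C) = 0 - j5.134 Ω
Step 3 — Parallel combination: 1/Z_total = 1/R + 1/L + 1/C; Z_total = 0.05023 + j4.642 Ω = 4.642∠89.4° Ω.

Z = 0.05023 + j4.642 Ω = 4.642∠89.4° Ω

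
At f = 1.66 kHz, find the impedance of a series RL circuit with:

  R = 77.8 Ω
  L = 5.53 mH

Step 1 — Angular frequency: ω = 2π·f = 2π·1660 = 1.043e+04 rad/s.
Step 2 — Component impedances:
  R: Z = R = 77.8 Ω
  L: Z = jωL = j·1.043e+04·0.00553 = 0 + j57.68 Ω
Step 3 — Series combination: Z_total = R + L = 77.8 + j57.68 Ω = 96.85∠36.6° Ω.

Z = 77.8 + j57.68 Ω = 96.85∠36.6° Ω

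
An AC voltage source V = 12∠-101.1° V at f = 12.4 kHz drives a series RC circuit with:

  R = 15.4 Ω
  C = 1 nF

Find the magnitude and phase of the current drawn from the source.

Step 1 — Angular frequency: ω = 2π·f = 2π·1.24e+04 = 7.791e+04 rad/s.
Step 2 — Component impedances:
  R: Z = R = 15.4 Ω
  C: Z = 1/(jωC) = -j/(ω·C) = 0 - j1.284e+04 Ω
Step 3 — Series combination: Z_total = R + C = 15.4 - j1.284e+04 Ω = 1.284e+04∠-89.9° Ω.
Step 4 — Source phasor: V = 12∠-101.1° V = -2.31 - j11.78 V.
Step 5 — Ohm's law: I = V / Z_total = (-2.31 - j11.78) / (15.4 - j1.284e+04) = 0.0009172 - j0.0001811 A.
Step 6 — Convert to polar: |I| = 0.0009349 A, ∠I = -11.2°.

I = 0.0009349∠-11.2° A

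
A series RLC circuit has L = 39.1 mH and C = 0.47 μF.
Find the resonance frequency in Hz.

Step 1 — Resonance condition Im(Z)=0 gives ω₀ = 1/√(LC).
Step 2 — ω₀ = 1/√(0.0391·4.7e-07) = 7377 rad/s.
Step 3 — f₀ = ω₀/(2π) = 1174 Hz.

f₀ = 1174 Hz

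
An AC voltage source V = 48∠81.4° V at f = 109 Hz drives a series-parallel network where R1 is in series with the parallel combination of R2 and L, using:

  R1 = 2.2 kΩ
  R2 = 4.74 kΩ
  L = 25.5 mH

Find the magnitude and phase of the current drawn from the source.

Step 1 — Angular frequency: ω = 2π·f = 2π·109 = 684.9 rad/s.
Step 2 — Component impedances:
  R1: Z = R = 2200 Ω
  R2: Z = R = 4740 Ω
  L: Z = jωL = j·684.9·0.0255 = 0 + j17.46 Ω
Step 3 — Parallel branch: R2 || L = 1/(1/R2 + 1/L) = 0.06434 + j17.46 Ω.
Step 4 — Series with R1: Z_total = R1 + (R2 || L) = 2200 + j17.46 Ω = 2200∠0.5° Ω.
Step 5 — Source phasor: V = 48∠81.4° V = 7.178 + j47.46 V.
Step 6 — Ohm's law: I = V / Z_total = (7.178 + j47.46) / (2200 + j17.46) = 0.003434 + j0.02154 A.
Step 7 — Convert to polar: |I| = 0.02182 A, ∠I = 80.9°.

I = 0.02182∠80.9° A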